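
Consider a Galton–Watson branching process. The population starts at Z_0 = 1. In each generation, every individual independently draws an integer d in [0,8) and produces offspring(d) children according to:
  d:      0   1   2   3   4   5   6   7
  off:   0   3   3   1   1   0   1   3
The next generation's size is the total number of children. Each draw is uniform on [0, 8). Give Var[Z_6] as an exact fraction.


484785/2048

Outcome values over d=0..7: [0, 3, 3, 1, 1, 0, 1, 3]
Σy = 12, Σy² = 30, M = 8
μ = 12/8 = 3/2,  σ² = 30/8 − (3/2)² = 3/2
V_0 = 0, E_0 = 1
V_1 = 3/2·E_0 + (3/2)²·V_0 = 3/2;  E_1 = 3/2
V_2 = 3/2·E_1 + (3/2)²·V_1 = 45/8;  E_2 = 9/4
V_3 = 3/2·E_2 + (3/2)²·V_2 = 513/32;  E_3 = 27/8
V_4 = 3/2·E_3 + (3/2)²·V_3 = 5265/128;  E_4 = 81/16
V_5 = 3/2·E_4 + (3/2)²·V_4 = 51273/512;  E_5 = 243/32
V_6 = 3/2·E_5 + (3/2)²·V_5 = 484785/2048;  E_6 = 729/64


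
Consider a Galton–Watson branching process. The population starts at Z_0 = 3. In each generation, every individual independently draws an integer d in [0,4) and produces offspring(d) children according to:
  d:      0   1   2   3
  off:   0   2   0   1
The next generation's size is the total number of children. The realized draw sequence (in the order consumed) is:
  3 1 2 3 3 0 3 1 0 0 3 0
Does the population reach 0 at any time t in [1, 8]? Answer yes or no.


gen 0: Z_0=3, draws=[3, 1, 2], offspring=[1, 2, 0], Z_1=3
gen 1: Z_1=3, draws=[3, 3, 0], offspring=[1, 1, 0], Z_2=2
gen 2: Z_2=2, draws=[3, 1], offspring=[1, 2], Z_3=3
gen 3: Z_3=3, draws=[0, 0, 3], offspring=[0, 0, 1], Z_4=1
gen 4: Z_4=1, draws=[0], offspring=[0], Z_5=0
gen 5: Z_5=0, draws=[], offspring=[], Z_6=0
gen 6: Z_6=0, draws=[], offspring=[], Z_7=0
gen 7: Z_7=0, draws=[], offspring=[], Z_8=0

yes


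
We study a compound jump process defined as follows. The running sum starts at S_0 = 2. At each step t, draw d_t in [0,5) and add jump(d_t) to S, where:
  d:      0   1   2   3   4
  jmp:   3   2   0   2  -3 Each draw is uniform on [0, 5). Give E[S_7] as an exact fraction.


38/5

Outcome values over d=0..4: [3, 2, 0, 2, -3]
Σy = 4, Σy² = 26, M = 5
μ = 4/5 = 4/5,  σ² = 26/5 − (4/5)² = 114/25
E[S_7] = 2 + 7·(4/5) = 38/5


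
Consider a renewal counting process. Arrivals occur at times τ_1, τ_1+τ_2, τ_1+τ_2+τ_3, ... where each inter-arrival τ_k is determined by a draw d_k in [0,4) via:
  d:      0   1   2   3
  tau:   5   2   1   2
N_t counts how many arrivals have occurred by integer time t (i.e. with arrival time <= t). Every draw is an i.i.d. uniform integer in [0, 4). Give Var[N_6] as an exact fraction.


Inter-arrival values over d=0..3: [5, 2, 1, 2]
Each d has probability 1/4, so the pmf of τ is: f(1) = 1/4, f(2) = 1/2, f(5) = 1/4
Let p_n(j) = P(N_n = j), with p_0 = [1]. Condition on τ_1: p_n(0) = P(τ > n), and for j >= 1, p_n(j) = Σ_{k<=n} f(k)·p_{n−k}(j−1)
p_1 = [3/4, 1/4]  (j = 0..1)
p_2 = [1/4, 11/16, 1/16]  (j = 0..2)
p_3 = [1/4, 7/16, 19/64, 1/64]  (j = 0..3)
p_4 = [1/4, 3/16, 29/64, 27/256, 1/256]  (j = 0..4)
p_5 = [0, 7/16, 17/64, 67/256, 35/1024, 1/1024]  (j = 0..5)
p_6 = [0, 5/16, 17/64, 75/256, 121/1024, 43/4096, 1/4096]  (j = 0..6)
E[N_6] = Σ j·p_6(j) = 9213/4096;  E[N_6²] = Σ j²·p_6(j) = 25287/4096
Var[N_6] = 25287/4096 − (9213/4096)² = 18696183/16777216

18696183/16777216


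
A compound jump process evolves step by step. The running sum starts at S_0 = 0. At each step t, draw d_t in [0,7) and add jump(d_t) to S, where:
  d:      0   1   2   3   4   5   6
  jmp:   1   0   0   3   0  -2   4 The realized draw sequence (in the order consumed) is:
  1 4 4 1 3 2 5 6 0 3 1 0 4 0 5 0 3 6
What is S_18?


17

t=0: S=0, d=1, jump=0, S_1=0
t=1: S=0, d=4, jump=0, S_2=0
t=2: S=0, d=4, jump=0, S_3=0
t=3: S=0, d=1, jump=0, S_4=0
t=4: S=0, d=3, jump=3, S_5=3
t=5: S=3, d=2, jump=0, S_6=3
t=6: S=3, d=5, jump=-2, S_7=1
t=7: S=1, d=6, jump=4, S_8=5
t=8: S=5, d=0, jump=1, S_9=6
t=9: S=6, d=3, jump=3, S_10=9
t=10: S=9, d=1, jump=0, S_11=9
t=11: S=9, d=0, jump=1, S_12=10
t=12: S=10, d=4, jump=0, S_13=10
t=13: S=10, d=0, jump=1, S_14=11
t=14: S=11, d=5, jump=-2, S_15=9
t=15: S=9, d=0, jump=1, S_16=10
t=16: S=10, d=3, jump=3, S_17=13
t=17: S=13, d=6, jump=4, S_18=17


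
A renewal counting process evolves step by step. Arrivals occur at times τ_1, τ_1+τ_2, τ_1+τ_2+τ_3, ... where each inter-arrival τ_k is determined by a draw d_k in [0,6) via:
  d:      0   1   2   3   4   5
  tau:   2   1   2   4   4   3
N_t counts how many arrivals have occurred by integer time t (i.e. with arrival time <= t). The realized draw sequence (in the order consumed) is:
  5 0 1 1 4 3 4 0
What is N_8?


draw d_1=5: τ_1=3, arrival time A_1=3
draw d_2=0: τ_2=2, arrival time A_2=5
draw d_3=1: τ_3=1, arrival time A_3=6
draw d_4=1: τ_4=1, arrival time A_4=7
draw d_5=4: τ_5=4, arrival time A_5=11
draw d_6=3: τ_6=4, arrival time A_6=15
draw d_7=4: τ_7=4, arrival time A_7=19
draw d_8=0: τ_8=2, arrival time A_8=21
N_t over t=0..8: 0:0 1:0 2:0 3:1 4:1 5:2 6:3 7:4 8:4

4


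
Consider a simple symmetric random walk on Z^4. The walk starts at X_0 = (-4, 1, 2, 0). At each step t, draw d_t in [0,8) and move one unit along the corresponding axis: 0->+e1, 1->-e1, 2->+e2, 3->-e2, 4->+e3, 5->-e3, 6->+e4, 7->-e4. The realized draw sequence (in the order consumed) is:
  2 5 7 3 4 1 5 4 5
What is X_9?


(-5, 1, 1, -1)

t=0: X=(-4, 1, 2, 0), d=2 → +e2, X_1=(-4, 2, 2, 0)
t=1: X=(-4, 2, 2, 0), d=5 → -e3, X_2=(-4, 2, 1, 0)
t=2: X=(-4, 2, 1, 0), d=7 → -e4, X_3=(-4, 2, 1, -1)
t=3: X=(-4, 2, 1, -1), d=3 → -e2, X_4=(-4, 1, 1, -1)
t=4: X=(-4, 1, 1, -1), d=4 → +e3, X_5=(-4, 1, 2, -1)
t=5: X=(-4, 1, 2, -1), d=1 → -e1, X_6=(-5, 1, 2, -1)
t=6: X=(-5, 1, 2, -1), d=5 → -e3, X_7=(-5, 1, 1, -1)
t=7: X=(-5, 1, 1, -1), d=4 → +e3, X_8=(-5, 1, 2, -1)
t=8: X=(-5, 1, 2, -1), d=5 → -e3, X_9=(-5, 1, 1, -1)


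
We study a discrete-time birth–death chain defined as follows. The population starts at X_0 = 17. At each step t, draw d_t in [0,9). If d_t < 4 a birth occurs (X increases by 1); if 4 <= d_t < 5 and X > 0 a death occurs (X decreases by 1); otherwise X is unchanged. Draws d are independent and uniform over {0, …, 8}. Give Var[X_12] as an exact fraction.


X can drop by at most 1 per step and X_0 = 17 > T = 12, so X_t >= 17 − t >= 5 > 0 for every t <= 12: the floor at 0 (the 'and X > 0' condition) never binds. Hence X_12 = X_0 + Σ_{t<12} Y_t with i.i.d. increments Y_t = y(d_t) ∈ {+1, −1, 0}.
Outcome values over d=0..8: [1, 1, 1, 1, -1, 0, 0, 0, 0]
Σy = 3, Σy² = 5, M = 9
μ = 3/9 = 1/3,  σ² = 5/9 − (1/3)² = 4/9
Independent increments: Var[X_12] = 12·σ² = 12·(4/9) = 16/3

16/3


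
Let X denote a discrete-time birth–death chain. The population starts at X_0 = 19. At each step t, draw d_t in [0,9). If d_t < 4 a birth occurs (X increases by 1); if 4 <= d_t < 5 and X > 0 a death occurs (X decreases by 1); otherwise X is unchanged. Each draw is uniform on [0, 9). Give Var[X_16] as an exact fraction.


X can drop by at most 1 per step and X_0 = 19 > T = 16, so X_t >= 19 − t >= 3 > 0 for every t <= 16: the floor at 0 (the 'and X > 0' condition) never binds. Hence X_16 = X_0 + Σ_{t<16} Y_t with i.i.d. increments Y_t = y(d_t) ∈ {+1, −1, 0}.
Outcome values over d=0..8: [1, 1, 1, 1, -1, 0, 0, 0, 0]
Σy = 3, Σy² = 5, M = 9
μ = 3/9 = 1/3,  σ² = 5/9 − (1/3)² = 4/9
Independent increments: Var[X_16] = 16·σ² = 16·(4/9) = 64/9

64/9


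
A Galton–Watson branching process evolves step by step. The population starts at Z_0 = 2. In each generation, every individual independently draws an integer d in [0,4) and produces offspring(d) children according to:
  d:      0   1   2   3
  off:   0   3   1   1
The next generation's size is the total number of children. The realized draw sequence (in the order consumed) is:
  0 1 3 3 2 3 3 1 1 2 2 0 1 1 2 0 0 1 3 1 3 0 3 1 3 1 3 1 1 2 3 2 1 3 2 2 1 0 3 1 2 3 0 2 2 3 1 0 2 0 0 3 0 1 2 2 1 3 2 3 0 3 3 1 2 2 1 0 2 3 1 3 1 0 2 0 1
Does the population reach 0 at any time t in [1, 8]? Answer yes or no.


no

gen 0: Z_0=2, draws=[0, 1], offspring=[0, 3], Z_1=3
gen 1: Z_1=3, draws=[3, 3, 2], offspring=[1, 1, 1], Z_2=3
gen 2: Z_2=3, draws=[3, 3, 1], offspring=[1, 1, 3], Z_3=5
gen 3: Z_3=5, draws=[1, 2, 2, 0, 1], offspring=[3, 1, 1, 0, 3], Z_4=8
gen 4: Z_4=8, draws=[1, 2, 0, 0, 1, 3, 1, 3], offspring=[3, 1, 0, 0, 3, 1, 3, 1], Z_5=12
gen 5: Z_5=12, draws=[0, 3, 1, 3, 1, 3, 1, 1, 2, 3, 2, 1], offspring=[0, 1, 3, 1, 3, 1, 3, 3, 1, 1, 1, 3], Z_6=21
gen 6: Z_6=21, draws=[3, 2, 2, 1, 0, 3, 1, 2, 3, 0, 2, 2, 3, 1, 0, 2, 0, 0, 3, 0, 1], offspring=[1, 1, 1, 3, 0, 1, 3, 1, 1, 0, 1, 1, 1, 3, 0, 1, 0, 0, 1, 0, 3], Z_7=23
gen 7: Z_7=23, draws=[2, 2, 1, 3, 2, 3, 0, 3, 3, 1, 2, 2, 1, 0, 2, 3, 1, 3, 1, 0, 2, 0, 1], offspring=[1, 1, 3, 1, 1, 1, 0, 1, 1, 3, 1, 1, 3, 0, 1, 1, 3, 1, 3, 0, 1, 0, 3], Z_8=31


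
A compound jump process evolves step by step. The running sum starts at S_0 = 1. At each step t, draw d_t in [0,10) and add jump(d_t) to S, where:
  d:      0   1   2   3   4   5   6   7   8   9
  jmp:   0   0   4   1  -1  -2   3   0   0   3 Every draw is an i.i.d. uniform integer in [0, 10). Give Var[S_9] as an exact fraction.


756/25

Outcome values over d=0..9: [0, 0, 4, 1, -1, -2, 3, 0, 0, 3]
Σy = 8, Σy² = 40, M = 10
μ = 8/10 = 4/5,  σ² = 40/10 − (4/5)² = 84/25
Independent increments: Var[S_9] = 9·σ² = 9·(84/25) = 756/25


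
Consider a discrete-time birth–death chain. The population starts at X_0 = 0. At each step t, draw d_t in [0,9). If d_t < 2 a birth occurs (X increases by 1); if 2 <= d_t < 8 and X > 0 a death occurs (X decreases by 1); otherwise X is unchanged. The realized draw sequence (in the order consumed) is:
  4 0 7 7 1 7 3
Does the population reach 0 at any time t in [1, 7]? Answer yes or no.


t=0: X=0, d=4 → hold, X_1=0
t=1: X=0, d=0 → birth, X_2=1
t=2: X=1, d=7 → death, X_3=0
t=3: X=0, d=7 → hold, X_4=0
t=4: X=0, d=1 → birth, X_5=1
t=5: X=1, d=7 → death, X_6=0
t=6: X=0, d=3 → hold, X_7=0

yes


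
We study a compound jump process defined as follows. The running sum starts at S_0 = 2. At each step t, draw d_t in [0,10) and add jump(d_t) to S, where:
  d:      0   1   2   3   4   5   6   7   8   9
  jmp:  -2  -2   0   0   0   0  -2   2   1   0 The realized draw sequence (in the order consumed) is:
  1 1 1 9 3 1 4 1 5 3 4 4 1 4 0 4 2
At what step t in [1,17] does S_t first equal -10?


13

t=0: S=2, d=1, jump=-2, S_1=0
t=1: S=0, d=1, jump=-2, S_2=-2
t=2: S=-2, d=1, jump=-2, S_3=-4
t=3: S=-4, d=9, jump=0, S_4=-4
t=4: S=-4, d=3, jump=0, S_5=-4
t=5: S=-4, d=1, jump=-2, S_6=-6
t=6: S=-6, d=4, jump=0, S_7=-6
t=7: S=-6, d=1, jump=-2, S_8=-8
t=8: S=-8, d=5, jump=0, S_9=-8
t=9: S=-8, d=3, jump=0, S_10=-8
t=10: S=-8, d=4, jump=0, S_11=-8
t=11: S=-8, d=4, jump=0, S_12=-8
t=12: S=-8, d=1, jump=-2, S_13=-10
t=13: S=-10, d=4, jump=0, S_14=-10
t=14: S=-10, d=0, jump=-2, S_15=-12
t=15: S=-12, d=4, jump=0, S_16=-12
t=16: S=-12, d=2, jump=0, S_17=-12


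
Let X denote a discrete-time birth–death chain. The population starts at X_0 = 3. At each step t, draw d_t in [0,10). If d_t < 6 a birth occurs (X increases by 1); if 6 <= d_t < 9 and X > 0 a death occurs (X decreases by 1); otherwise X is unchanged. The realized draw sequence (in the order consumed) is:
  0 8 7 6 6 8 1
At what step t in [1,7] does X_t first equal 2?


3

t=0: X=3, d=0 → birth, X_1=4
t=1: X=4, d=8 → death, X_2=3
t=2: X=3, d=7 → death, X_3=2
t=3: X=2, d=6 → death, X_4=1
t=4: X=1, d=6 → death, X_5=0
t=5: X=0, d=8 → hold, X_6=0
t=6: X=0, d=1 → birth, X_7=1


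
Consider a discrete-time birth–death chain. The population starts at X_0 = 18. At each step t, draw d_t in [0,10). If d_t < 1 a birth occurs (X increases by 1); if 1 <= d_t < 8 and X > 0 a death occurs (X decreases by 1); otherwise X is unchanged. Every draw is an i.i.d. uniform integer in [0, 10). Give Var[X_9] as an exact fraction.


X can drop by at most 1 per step and X_0 = 18 > T = 9, so X_t >= 18 − t >= 9 > 0 for every t <= 9: the floor at 0 (the 'and X > 0' condition) never binds. Hence X_9 = X_0 + Σ_{t<9} Y_t with i.i.d. increments Y_t = y(d_t) ∈ {+1, −1, 0}.
Outcome values over d=0..9: [1, -1, -1, -1, -1, -1, -1, -1, 0, 0]
Σy = -6, Σy² = 8, M = 10
μ = -6/10 = -3/5,  σ² = 8/10 − (-3/5)² = 11/25
Independent increments: Var[X_9] = 9·σ² = 9·(11/25) = 99/25

99/25


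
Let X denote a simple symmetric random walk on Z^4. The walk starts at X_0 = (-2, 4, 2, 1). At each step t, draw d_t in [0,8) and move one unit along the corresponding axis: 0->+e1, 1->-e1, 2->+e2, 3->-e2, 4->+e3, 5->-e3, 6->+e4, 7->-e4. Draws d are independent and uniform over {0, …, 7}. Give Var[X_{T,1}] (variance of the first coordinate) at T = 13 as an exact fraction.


Outcome values over d=0..7: [1, -1, 0, 0, 0, 0, 0, 0]
Σy = 0, Σy² = 2, M = 8
μ = 0/8 = 0,  σ² = 2/8 − (0)² = 1/4
Independent increments: Var[X_13] = 13·σ² = 13·(1/4) = 13/4

13/4


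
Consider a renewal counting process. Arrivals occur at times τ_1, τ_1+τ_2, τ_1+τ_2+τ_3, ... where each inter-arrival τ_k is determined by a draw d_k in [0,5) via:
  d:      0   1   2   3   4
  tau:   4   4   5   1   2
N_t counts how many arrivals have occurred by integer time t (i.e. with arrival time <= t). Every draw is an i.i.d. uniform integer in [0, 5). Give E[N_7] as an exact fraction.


Inter-arrival values over d=0..4: [4, 4, 5, 1, 2]
Each d has probability 1/5, so the pmf of τ is: f(1) = 1/5, f(2) = 1/5, f(4) = 2/5, f(5) = 1/5
Renewal equation for m(n) = E[N_n]: condition on τ_1 = k (if k <= n, one arrival plus a fresh copy on the remaining n−k steps): m(n) = F(n) + Σ_{k<=n} f(k)·m(n−k), where F(n) = P(τ <= n) and m(0) = 0
m(1) = F(1) = 1/5
m(2) = F(2) + f(1)·m(1) = 2/5 + 1/5·1/5 = 11/25
m(3) = F(3) + f(1)·m(2) + f(2)·m(1) = 2/5 + 1/5·11/25 + 1/5·1/5 = 66/125
m(4) = F(4) + f(1)·m(3) + f(2)·m(2) = 4/5 + 1/5·66/125 + 1/5·11/25 = 621/625
m(5) = F(5) + f(1)·m(4) + f(2)·m(3) + f(4)·m(1) = 1 + 1/5·621/625 + 1/5·66/125 + 2/5·1/5 = 4326/3125
m(6) = F(6) + f(1)·m(5) + f(2)·m(4) + f(4)·m(2) + f(5)·m(1) = 1 + 1/5·4326/3125 + 1/5·621/625 + 2/5·11/25 + 1/5·1/5 = 26431/15625
m(7) = F(7) + f(1)·m(6) + f(2)·m(5) + f(4)·m(3) + f(5)·m(2) = 1 + 1/5·26431/15625 + 1/5·4326/3125 + 2/5·66/125 + 1/5·11/25 = 149561/78125
E[N_7] = m(7) = 149561/78125

149561/78125


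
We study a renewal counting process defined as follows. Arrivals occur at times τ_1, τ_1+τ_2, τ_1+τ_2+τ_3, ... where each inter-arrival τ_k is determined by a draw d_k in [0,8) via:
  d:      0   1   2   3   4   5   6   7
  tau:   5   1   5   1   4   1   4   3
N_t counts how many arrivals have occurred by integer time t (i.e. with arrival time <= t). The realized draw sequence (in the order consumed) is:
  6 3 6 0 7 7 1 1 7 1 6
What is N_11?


3

draw d_1=6: τ_1=4, arrival time A_1=4
draw d_2=3: τ_2=1, arrival time A_2=5
draw d_3=6: τ_3=4, arrival time A_3=9
draw d_4=0: τ_4=5, arrival time A_4=14
draw d_5=7: τ_5=3, arrival time A_5=17
draw d_6=7: τ_6=3, arrival time A_6=20
draw d_7=1: τ_7=1, arrival time A_7=21
draw d_8=1: τ_8=1, arrival time A_8=22
draw d_9=7: τ_9=3, arrival time A_9=25
draw d_10=1: τ_10=1, arrival time A_10=26
draw d_11=6: τ_11=4, arrival time A_11=30
N_t over t=0..11: 0:0 1:0 2:0 3:0 4:1 5:2 6:2 7:2 8:2 9:3 10:3 11:3


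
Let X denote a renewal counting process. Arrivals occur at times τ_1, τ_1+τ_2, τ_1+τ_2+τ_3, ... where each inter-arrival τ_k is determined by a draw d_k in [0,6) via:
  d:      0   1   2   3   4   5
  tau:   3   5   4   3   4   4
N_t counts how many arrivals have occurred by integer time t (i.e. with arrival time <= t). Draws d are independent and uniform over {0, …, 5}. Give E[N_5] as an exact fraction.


1

Inter-arrival values over d=0..5: [3, 5, 4, 3, 4, 4]
Each d has probability 1/6, so the pmf of τ is: f(3) = 1/3, f(4) = 1/2, f(5) = 1/6
Renewal equation for m(n) = E[N_n]: condition on τ_1 = k (if k <= n, one arrival plus a fresh copy on the remaining n−k steps): m(n) = F(n) + Σ_{k<=n} f(k)·m(n−k), where F(n) = P(τ <= n) and m(0) = 0
m(1) = F(1) = 0
m(2) = F(2) = 0
m(3) = F(3) = 1/3
m(4) = F(4) = 5/6
m(5) = F(5) = 1
E[N_5] = m(5) = 1


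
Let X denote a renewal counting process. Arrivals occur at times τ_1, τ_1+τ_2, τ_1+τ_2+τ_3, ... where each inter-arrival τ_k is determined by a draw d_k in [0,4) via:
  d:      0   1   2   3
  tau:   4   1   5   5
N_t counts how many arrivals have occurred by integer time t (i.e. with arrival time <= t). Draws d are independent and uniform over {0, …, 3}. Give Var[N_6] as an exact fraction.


Inter-arrival values over d=0..3: [4, 1, 5, 5]
Each d has probability 1/4, so the pmf of τ is: f(1) = 1/4, f(4) = 1/4, f(5) = 1/2
Let p_n(j) = P(N_n = j), with p_0 = [1]. Condition on τ_1: p_n(0) = P(τ > n), and for j >= 1, p_n(j) = Σ_{k<=n} f(k)·p_{n−k}(j−1)
p_1 = [3/4, 1/4]  (j = 0..1)
p_2 = [3/4, 3/16, 1/16]  (j = 0..2)
p_3 = [3/4, 3/16, 3/64, 1/64]  (j = 0..3)
p_4 = [1/2, 7/16, 3/64, 3/256, 1/256]  (j = 0..4)
p_5 = [0, 13/16, 11/64, 3/256, 3/1024, 1/1024]  (j = 0..5)
p_6 = [0, 9/16, 3/8, 15/256, 3/1024, 3/4096, 1/4096]  (j = 0..6)
E[N_6] = Σ j·p_6(j) = 6165/4096;  E[N_6²] = Σ j²·p_6(j) = 10911/4096
Var[N_6] = 10911/4096 − (6165/4096)² = 6684231/16777216

6684231/16777216


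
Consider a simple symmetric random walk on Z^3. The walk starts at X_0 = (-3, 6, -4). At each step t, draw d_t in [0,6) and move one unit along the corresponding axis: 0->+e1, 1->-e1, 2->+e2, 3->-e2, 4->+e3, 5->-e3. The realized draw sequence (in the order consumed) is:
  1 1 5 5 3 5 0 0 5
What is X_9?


t=0: X=(-3, 6, -4), d=1 → -e1, X_1=(-4, 6, -4)
t=1: X=(-4, 6, -4), d=1 → -e1, X_2=(-5, 6, -4)
t=2: X=(-5, 6, -4), d=5 → -e3, X_3=(-5, 6, -5)
t=3: X=(-5, 6, -5), d=5 → -e3, X_4=(-5, 6, -6)
t=4: X=(-5, 6, -6), d=3 → -e2, X_5=(-5, 5, -6)
t=5: X=(-5, 5, -6), d=5 → -e3, X_6=(-5, 5, -7)
t=6: X=(-5, 5, -7), d=0 → +e1, X_7=(-4, 5, -7)
t=7: X=(-4, 5, -7), d=0 → +e1, X_8=(-3, 5, -7)
t=8: X=(-3, 5, -7), d=5 → -e3, X_9=(-3, 5, -8)

(-3, 5, -8)


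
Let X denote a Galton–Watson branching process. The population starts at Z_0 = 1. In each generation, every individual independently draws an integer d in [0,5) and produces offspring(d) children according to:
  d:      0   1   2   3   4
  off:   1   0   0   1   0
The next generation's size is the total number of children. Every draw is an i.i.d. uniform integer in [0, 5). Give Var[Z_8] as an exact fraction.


99934464/152587890625

Outcome values over d=0..4: [1, 0, 0, 1, 0]
Σy = 2, Σy² = 2, M = 5
μ = 2/5 = 2/5,  σ² = 2/5 − (2/5)² = 6/25
V_0 = 0, E_0 = 1
V_1 = 6/25·E_0 + (2/5)²·V_0 = 6/25;  E_1 = 2/5
V_2 = 6/25·E_1 + (2/5)²·V_1 = 84/625;  E_2 = 4/25
V_3 = 6/25·E_2 + (2/5)²·V_2 = 936/15625;  E_3 = 8/125
V_4 = 6/25·E_3 + (2/5)²·V_3 = 9744/390625;  E_4 = 16/625
V_5 = 6/25·E_4 + (2/5)²·V_4 = 98976/9765625;  E_5 = 32/3125
V_6 = 6/25·E_5 + (2/5)²·V_5 = 995904/244140625;  E_6 = 64/15625
V_7 = 6/25·E_6 + (2/5)²·V_6 = 9983616/6103515625;  E_7 = 128/78125
V_8 = 6/25·E_7 + (2/5)²·V_7 = 99934464/152587890625;  E_8 = 256/390625


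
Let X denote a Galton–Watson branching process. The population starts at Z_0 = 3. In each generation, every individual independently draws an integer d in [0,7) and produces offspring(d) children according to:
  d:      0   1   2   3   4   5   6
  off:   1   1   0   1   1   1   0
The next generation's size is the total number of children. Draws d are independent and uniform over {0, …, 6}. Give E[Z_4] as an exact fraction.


Outcome values over d=0..6: [1, 1, 0, 1, 1, 1, 0]
Σy = 5, Σy² = 5, M = 7
μ = 5/7 = 5/7,  σ² = 5/7 − (5/7)² = 10/49
E[Z_0] = 3
E[Z_1] = 5/7·E[Z_0] = 15/7
E[Z_2] = 5/7·E[Z_1] = 75/49
E[Z_3] = 5/7·E[Z_2] = 375/343
E[Z_4] = 5/7·E[Z_3] = 1875/2401

1875/2401


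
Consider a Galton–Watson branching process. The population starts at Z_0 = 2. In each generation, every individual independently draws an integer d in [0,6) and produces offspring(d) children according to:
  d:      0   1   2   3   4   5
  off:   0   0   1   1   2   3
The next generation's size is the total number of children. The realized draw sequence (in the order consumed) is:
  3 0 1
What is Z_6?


gen 0: Z_0=2, draws=[3, 0], offspring=[1, 0], Z_1=1
gen 1: Z_1=1, draws=[1], offspring=[0], Z_2=0
gen 2: Z_2=0, draws=[], offspring=[], Z_3=0
gen 3: Z_3=0, draws=[], offspring=[], Z_4=0
gen 4: Z_4=0, draws=[], offspring=[], Z_5=0
gen 5: Z_5=0, draws=[], offspring=[], Z_6=0

0


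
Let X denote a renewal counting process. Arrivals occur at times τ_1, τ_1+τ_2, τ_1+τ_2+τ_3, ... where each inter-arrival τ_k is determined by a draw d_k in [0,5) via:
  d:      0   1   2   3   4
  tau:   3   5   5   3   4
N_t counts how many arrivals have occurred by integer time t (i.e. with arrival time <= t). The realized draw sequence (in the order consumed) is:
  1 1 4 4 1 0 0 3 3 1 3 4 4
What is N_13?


draw d_1=1: τ_1=5, arrival time A_1=5
draw d_2=1: τ_2=5, arrival time A_2=10
draw d_3=4: τ_3=4, arrival time A_3=14
draw d_4=4: τ_4=4, arrival time A_4=18
draw d_5=1: τ_5=5, arrival time A_5=23
draw d_6=0: τ_6=3, arrival time A_6=26
draw d_7=0: τ_7=3, arrival time A_7=29
draw d_8=3: τ_8=3, arrival time A_8=32
draw d_9=3: τ_9=3, arrival time A_9=35
draw d_10=1: τ_10=5, arrival time A_10=40
draw d_11=3: τ_11=3, arrival time A_11=43
draw d_12=4: τ_12=4, arrival time A_12=47
draw d_13=4: τ_13=4, arrival time A_13=51
N_t over t=0..13: 0:0 1:0 2:0 3:0 4:0 5:1 6:1 7:1 8:1 9:1 10:2 11:2 12:2 13:2

2


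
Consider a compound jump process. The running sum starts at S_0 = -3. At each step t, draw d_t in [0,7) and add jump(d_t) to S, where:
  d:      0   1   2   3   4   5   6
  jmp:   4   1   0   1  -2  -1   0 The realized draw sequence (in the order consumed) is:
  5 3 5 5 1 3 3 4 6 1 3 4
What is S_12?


t=0: S=-3, d=5, jump=-1, S_1=-4
t=1: S=-4, d=3, jump=1, S_2=-3
t=2: S=-3, d=5, jump=-1, S_3=-4
t=3: S=-4, d=5, jump=-1, S_4=-5
t=4: S=-5, d=1, jump=1, S_5=-4
t=5: S=-4, d=3, jump=1, S_6=-3
t=6: S=-3, d=3, jump=1, S_7=-2
t=7: S=-2, d=4, jump=-2, S_8=-4
t=8: S=-4, d=6, jump=0, S_9=-4
t=9: S=-4, d=1, jump=1, S_10=-3
t=10: S=-3, d=3, jump=1, S_11=-2
t=11: S=-2, d=4, jump=-2, S_12=-4

-4


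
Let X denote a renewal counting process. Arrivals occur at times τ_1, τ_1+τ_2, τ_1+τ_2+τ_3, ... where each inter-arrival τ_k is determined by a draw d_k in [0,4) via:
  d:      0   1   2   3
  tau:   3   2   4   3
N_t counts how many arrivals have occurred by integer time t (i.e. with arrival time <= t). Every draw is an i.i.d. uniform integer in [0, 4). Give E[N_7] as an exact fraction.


131/64

Inter-arrival values over d=0..3: [3, 2, 4, 3]
Each d has probability 1/4, so the pmf of τ is: f(2) = 1/4, f(3) = 1/2, f(4) = 1/4
Renewal equation for m(n) = E[N_n]: condition on τ_1 = k (if k <= n, one arrival plus a fresh copy on the remaining n−k steps): m(n) = F(n) + Σ_{k<=n} f(k)·m(n−k), where F(n) = P(τ <= n) and m(0) = 0
m(1) = F(1) = 0
m(2) = F(2) = 1/4
m(3) = F(3) = 3/4
m(4) = F(4) + f(2)·m(2) = 1 + 1/4·1/4 = 17/16
m(5) = F(5) + f(2)·m(3) + f(3)·m(2) = 1 + 1/4·3/4 + 1/2·1/4 = 21/16
m(6) = F(6) + f(2)·m(4) + f(3)·m(3) + f(4)·m(2) = 1 + 1/4·17/16 + 1/2·3/4 + 1/4·1/4 = 109/64
m(7) = F(7) + f(2)·m(5) + f(3)·m(4) + f(4)·m(3) = 1 + 1/4·21/16 + 1/2·17/16 + 1/4·3/4 = 131/64
E[N_7] = m(7) = 131/64


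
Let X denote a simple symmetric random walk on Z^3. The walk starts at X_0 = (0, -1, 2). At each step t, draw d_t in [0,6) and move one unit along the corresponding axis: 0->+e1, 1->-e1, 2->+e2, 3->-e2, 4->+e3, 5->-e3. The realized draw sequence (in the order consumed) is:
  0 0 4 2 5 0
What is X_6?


t=0: X=(0, -1, 2), d=0 → +e1, X_1=(1, -1, 2)
t=1: X=(1, -1, 2), d=0 → +e1, X_2=(2, -1, 2)
t=2: X=(2, -1, 2), d=4 → +e3, X_3=(2, -1, 3)
t=3: X=(2, -1, 3), d=2 → +e2, X_4=(2, 0, 3)
t=4: X=(2, 0, 3), d=5 → -e3, X_5=(2, 0, 2)
t=5: X=(2, 0, 2), d=0 → +e1, X_6=(3, 0, 2)

(3, 0, 2)


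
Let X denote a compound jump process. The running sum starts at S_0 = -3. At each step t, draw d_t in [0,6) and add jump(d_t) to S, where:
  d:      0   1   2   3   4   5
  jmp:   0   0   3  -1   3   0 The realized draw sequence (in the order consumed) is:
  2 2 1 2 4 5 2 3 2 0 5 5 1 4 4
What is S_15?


20

t=0: S=-3, d=2, jump=3, S_1=0
t=1: S=0, d=2, jump=3, S_2=3
t=2: S=3, d=1, jump=0, S_3=3
t=3: S=3, d=2, jump=3, S_4=6
t=4: S=6, d=4, jump=3, S_5=9
t=5: S=9, d=5, jump=0, S_6=9
t=6: S=9, d=2, jump=3, S_7=12
t=7: S=12, d=3, jump=-1, S_8=11
t=8: S=11, d=2, jump=3, S_9=14
t=9: S=14, d=0, jump=0, S_10=14
t=10: S=14, d=5, jump=0, S_11=14
t=11: S=14, d=5, jump=0, S_12=14
t=12: S=14, d=1, jump=0, S_13=14
t=13: S=14, d=4, jump=3, S_14=17
t=14: S=17, d=4, jump=3, S_15=20


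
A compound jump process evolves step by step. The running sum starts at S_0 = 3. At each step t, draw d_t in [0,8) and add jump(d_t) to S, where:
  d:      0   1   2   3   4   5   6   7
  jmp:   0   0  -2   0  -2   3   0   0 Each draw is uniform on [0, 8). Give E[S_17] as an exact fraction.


7/8

Outcome values over d=0..7: [0, 0, -2, 0, -2, 3, 0, 0]
Σy = -1, Σy² = 17, M = 8
μ = -1/8 = -1/8,  σ² = 17/8 − (-1/8)² = 135/64
E[S_17] = 3 + 17·(-1/8) = 7/8


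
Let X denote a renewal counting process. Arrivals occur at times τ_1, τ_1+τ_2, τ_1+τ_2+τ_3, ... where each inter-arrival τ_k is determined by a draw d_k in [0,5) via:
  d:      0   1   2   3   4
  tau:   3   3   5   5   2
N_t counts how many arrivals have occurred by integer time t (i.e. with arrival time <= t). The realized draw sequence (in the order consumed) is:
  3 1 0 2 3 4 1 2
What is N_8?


2

draw d_1=3: τ_1=5, arrival time A_1=5
draw d_2=1: τ_2=3, arrival time A_2=8
draw d_3=0: τ_3=3, arrival time A_3=11
draw d_4=2: τ_4=5, arrival time A_4=16
draw d_5=3: τ_5=5, arrival time A_5=21
draw d_6=4: τ_6=2, arrival time A_6=23
draw d_7=1: τ_7=3, arrival time A_7=26
draw d_8=2: τ_8=5, arrival time A_8=31
N_t over t=0..8: 0:0 1:0 2:0 3:0 4:0 5:1 6:1 7:1 8:2


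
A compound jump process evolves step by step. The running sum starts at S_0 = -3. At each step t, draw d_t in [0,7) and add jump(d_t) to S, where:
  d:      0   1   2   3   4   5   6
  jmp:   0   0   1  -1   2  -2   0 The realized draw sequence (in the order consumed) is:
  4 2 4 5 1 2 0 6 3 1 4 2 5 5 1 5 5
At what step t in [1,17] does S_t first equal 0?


t=0: S=-3, d=4, jump=2, S_1=-1
t=1: S=-1, d=2, jump=1, S_2=0
t=2: S=0, d=4, jump=2, S_3=2
t=3: S=2, d=5, jump=-2, S_4=0
t=4: S=0, d=1, jump=0, S_5=0
t=5: S=0, d=2, jump=1, S_6=1
t=6: S=1, d=0, jump=0, S_7=1
t=7: S=1, d=6, jump=0, S_8=1
t=8: S=1, d=3, jump=-1, S_9=0
t=9: S=0, d=1, jump=0, S_10=0
t=10: S=0, d=4, jump=2, S_11=2
t=11: S=2, d=2, jump=1, S_12=3
t=12: S=3, d=5, jump=-2, S_13=1
t=13: S=1, d=5, jump=-2, S_14=-1
t=14: S=-1, d=1, jump=0, S_15=-1
t=15: S=-1, d=5, jump=-2, S_16=-3
t=16: S=-3, d=5, jump=-2, S_17=-5

2


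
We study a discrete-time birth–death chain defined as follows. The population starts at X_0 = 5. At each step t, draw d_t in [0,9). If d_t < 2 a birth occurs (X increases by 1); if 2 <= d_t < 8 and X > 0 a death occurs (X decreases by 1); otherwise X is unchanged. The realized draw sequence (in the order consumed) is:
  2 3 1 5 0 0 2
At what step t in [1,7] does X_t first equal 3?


t=0: X=5, d=2 → death, X_1=4
t=1: X=4, d=3 → death, X_2=3
t=2: X=3, d=1 → birth, X_3=4
t=3: X=4, d=5 → death, X_4=3
t=4: X=3, d=0 → birth, X_5=4
t=5: X=4, d=0 → birth, X_6=5
t=6: X=5, d=2 → death, X_7=4

2


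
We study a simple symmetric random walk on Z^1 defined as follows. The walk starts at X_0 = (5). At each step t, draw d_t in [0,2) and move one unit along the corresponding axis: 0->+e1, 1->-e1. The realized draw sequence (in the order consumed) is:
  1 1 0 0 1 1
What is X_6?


t=0: X=(5), d=1 → -e1, X_1=(4)
t=1: X=(4), d=1 → -e1, X_2=(3)
t=2: X=(3), d=0 → +e1, X_3=(4)
t=3: X=(4), d=0 → +e1, X_4=(5)
t=4: X=(5), d=1 → -e1, X_5=(4)
t=5: X=(4), d=1 → -e1, X_6=(3)

(3)


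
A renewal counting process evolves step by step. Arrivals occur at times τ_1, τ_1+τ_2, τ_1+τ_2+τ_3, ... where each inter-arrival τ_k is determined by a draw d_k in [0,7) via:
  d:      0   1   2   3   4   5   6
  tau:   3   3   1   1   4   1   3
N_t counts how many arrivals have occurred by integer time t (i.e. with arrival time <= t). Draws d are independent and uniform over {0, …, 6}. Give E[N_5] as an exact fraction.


Inter-arrival values over d=0..6: [3, 3, 1, 1, 4, 1, 3]
Each d has probability 1/7, so the pmf of τ is: f(1) = 3/7, f(3) = 3/7, f(4) = 1/7
Renewal equation for m(n) = E[N_n]: condition on τ_1 = k (if k <= n, one arrival plus a fresh copy on the remaining n−k steps): m(n) = F(n) + Σ_{k<=n} f(k)·m(n−k), where F(n) = P(τ <= n) and m(0) = 0
m(1) = F(1) = 3/7
m(2) = F(2) + f(1)·m(1) = 3/7 + 3/7·3/7 = 30/49
m(3) = F(3) + f(1)·m(2) = 6/7 + 3/7·30/49 = 384/343
m(4) = F(4) + f(1)·m(3) + f(3)·m(1) = 1 + 3/7·384/343 + 3/7·3/7 = 3994/2401
m(5) = F(5) + f(1)·m(4) + f(3)·m(2) + f(4)·m(1) = 1 + 3/7·3994/2401 + 3/7·30/49 + 1/7·3/7 = 34228/16807
E[N_5] = m(5) = 34228/16807

34228/16807


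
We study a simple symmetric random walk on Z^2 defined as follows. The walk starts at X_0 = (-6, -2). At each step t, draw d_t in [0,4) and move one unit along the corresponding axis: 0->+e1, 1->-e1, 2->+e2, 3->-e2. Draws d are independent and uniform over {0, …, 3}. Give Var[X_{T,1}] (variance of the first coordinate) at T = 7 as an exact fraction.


Outcome values over d=0..3: [1, -1, 0, 0]
Σy = 0, Σy² = 2, M = 4
μ = 0/4 = 0,  σ² = 2/4 − (0)² = 1/2
Independent increments: Var[X_7] = 7·σ² = 7·(1/2) = 7/2

7/2


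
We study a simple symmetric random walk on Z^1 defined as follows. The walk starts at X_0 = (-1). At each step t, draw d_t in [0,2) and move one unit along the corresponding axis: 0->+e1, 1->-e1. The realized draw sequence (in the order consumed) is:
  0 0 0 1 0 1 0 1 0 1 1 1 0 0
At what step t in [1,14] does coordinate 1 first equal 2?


3

t=0: X=(-1), d=0 → +e1, X_1=(0)
t=1: X=(0), d=0 → +e1, X_2=(1)
t=2: X=(1), d=0 → +e1, X_3=(2)
t=3: X=(2), d=1 → -e1, X_4=(1)
t=4: X=(1), d=0 → +e1, X_5=(2)
t=5: X=(2), d=1 → -e1, X_6=(1)
t=6: X=(1), d=0 → +e1, X_7=(2)
t=7: X=(2), d=1 → -e1, X_8=(1)
t=8: X=(1), d=0 → +e1, X_9=(2)
t=9: X=(2), d=1 → -e1, X_10=(1)
t=10: X=(1), d=1 → -e1, X_11=(0)
t=11: X=(0), d=1 → -e1, X_12=(-1)
t=12: X=(-1), d=0 → +e1, X_13=(0)
t=13: X=(0), d=0 → +e1, X_14=(1)


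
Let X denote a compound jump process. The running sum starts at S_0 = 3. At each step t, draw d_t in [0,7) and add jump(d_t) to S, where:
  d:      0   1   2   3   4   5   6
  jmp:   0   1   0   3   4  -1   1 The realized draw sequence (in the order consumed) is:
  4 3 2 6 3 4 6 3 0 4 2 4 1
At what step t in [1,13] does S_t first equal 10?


2

t=0: S=3, d=4, jump=4, S_1=7
t=1: S=7, d=3, jump=3, S_2=10
t=2: S=10, d=2, jump=0, S_3=10
t=3: S=10, d=6, jump=1, S_4=11
t=4: S=11, d=3, jump=3, S_5=14
t=5: S=14, d=4, jump=4, S_6=18
t=6: S=18, d=6, jump=1, S_7=19
t=7: S=19, d=3, jump=3, S_8=22
t=8: S=22, d=0, jump=0, S_9=22
t=9: S=22, d=4, jump=4, S_10=26
t=10: S=26, d=2, jump=0, S_11=26
t=11: S=26, d=4, jump=4, S_12=30
t=12: S=30, d=1, jump=1, S_13=31


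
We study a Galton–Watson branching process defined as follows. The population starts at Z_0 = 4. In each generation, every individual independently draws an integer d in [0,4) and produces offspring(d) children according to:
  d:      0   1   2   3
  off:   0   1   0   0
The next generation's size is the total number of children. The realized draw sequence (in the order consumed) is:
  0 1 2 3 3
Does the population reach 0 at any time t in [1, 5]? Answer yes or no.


yes

gen 0: Z_0=4, draws=[0, 1, 2, 3], offspring=[0, 1, 0, 0], Z_1=1
gen 1: Z_1=1, draws=[3], offspring=[0], Z_2=0
gen 2: Z_2=0, draws=[], offspring=[], Z_3=0
gen 3: Z_3=0, draws=[], offspring=[], Z_4=0
gen 4: Z_4=0, draws=[], offspring=[], Z_5=0


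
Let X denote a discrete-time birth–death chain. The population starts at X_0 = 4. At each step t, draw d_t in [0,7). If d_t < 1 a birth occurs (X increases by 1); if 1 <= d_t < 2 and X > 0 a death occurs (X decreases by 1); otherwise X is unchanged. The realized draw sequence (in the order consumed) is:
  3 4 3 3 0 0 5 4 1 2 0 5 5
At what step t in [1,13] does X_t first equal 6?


t=0: X=4, d=3 → hold, X_1=4
t=1: X=4, d=4 → hold, X_2=4
t=2: X=4, d=3 → hold, X_3=4
t=3: X=4, d=3 → hold, X_4=4
t=4: X=4, d=0 → birth, X_5=5
t=5: X=5, d=0 → birth, X_6=6
t=6: X=6, d=5 → hold, X_7=6
t=7: X=6, d=4 → hold, X_8=6
t=8: X=6, d=1 → death, X_9=5
t=9: X=5, d=2 → hold, X_10=5
t=10: X=5, d=0 → birth, X_11=6
t=11: X=6, d=5 → hold, X_12=6
t=12: X=6, d=5 → hold, X_13=6

6


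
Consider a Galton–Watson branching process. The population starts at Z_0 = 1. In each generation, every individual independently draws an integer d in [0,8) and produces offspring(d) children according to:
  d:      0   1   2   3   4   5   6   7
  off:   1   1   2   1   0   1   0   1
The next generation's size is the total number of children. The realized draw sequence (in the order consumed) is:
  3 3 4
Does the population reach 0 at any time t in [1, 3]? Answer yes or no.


yes

gen 0: Z_0=1, draws=[3], offspring=[1], Z_1=1
gen 1: Z_1=1, draws=[3], offspring=[1], Z_2=1
gen 2: Z_2=1, draws=[4], offspring=[0], Z_3=0


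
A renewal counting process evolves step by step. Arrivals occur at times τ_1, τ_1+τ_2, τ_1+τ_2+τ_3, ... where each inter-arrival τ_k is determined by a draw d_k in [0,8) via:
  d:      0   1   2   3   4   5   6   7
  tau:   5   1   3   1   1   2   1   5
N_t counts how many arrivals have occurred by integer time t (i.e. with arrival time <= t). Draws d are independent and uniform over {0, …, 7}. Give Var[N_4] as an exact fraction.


Inter-arrival values over d=0..7: [5, 1, 3, 1, 1, 2, 1, 5]
Each d has probability 1/8, so the pmf of τ is: f(1) = 1/2, f(2) = 1/8, f(3) = 1/8, f(5) = 1/4
Let p_n(j) = P(N_n = j), with p_0 = [1]. Condition on τ_1: p_n(0) = P(τ > n), and for j >= 1, p_n(j) = Σ_{k<=n} f(k)·p_{n−k}(j−1)
p_1 = [1/2, 1/2]  (j = 0..1)
p_2 = [3/8, 3/8, 1/4]  (j = 0..2)
p_3 = [1/4, 3/8, 1/4, 1/8]  (j = 0..3)
p_4 = [1/4, 15/64, 19/64, 5/32, 1/16]  (j = 0..4)
E[N_4] = Σ j·p_4(j) = 99/64;  E[N_4²] = Σ j²·p_4(j) = 245/64
Var[N_4] = 245/64 − (99/64)² = 5879/4096

5879/4096


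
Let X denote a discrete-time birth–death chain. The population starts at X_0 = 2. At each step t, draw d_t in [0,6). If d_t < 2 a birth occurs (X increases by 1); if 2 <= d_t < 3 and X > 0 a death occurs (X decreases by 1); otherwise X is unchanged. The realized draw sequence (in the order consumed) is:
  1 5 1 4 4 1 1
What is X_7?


6

t=0: X=2, d=1 → birth, X_1=3
t=1: X=3, d=5 → hold, X_2=3
t=2: X=3, d=1 → birth, X_3=4
t=3: X=4, d=4 → hold, X_4=4
t=4: X=4, d=4 → hold, X_5=4
t=5: X=4, d=1 → birth, X_6=5
t=6: X=5, d=1 → birth, X_7=6


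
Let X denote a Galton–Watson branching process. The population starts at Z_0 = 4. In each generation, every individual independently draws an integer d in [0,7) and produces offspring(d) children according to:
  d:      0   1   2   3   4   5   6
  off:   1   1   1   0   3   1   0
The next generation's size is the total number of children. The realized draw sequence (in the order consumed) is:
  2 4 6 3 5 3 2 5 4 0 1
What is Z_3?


5

gen 0: Z_0=4, draws=[2, 4, 6, 3], offspring=[1, 3, 0, 0], Z_1=4
gen 1: Z_1=4, draws=[5, 3, 2, 5], offspring=[1, 0, 1, 1], Z_2=3
gen 2: Z_2=3, draws=[4, 0, 1], offspring=[3, 1, 1], Z_3=5


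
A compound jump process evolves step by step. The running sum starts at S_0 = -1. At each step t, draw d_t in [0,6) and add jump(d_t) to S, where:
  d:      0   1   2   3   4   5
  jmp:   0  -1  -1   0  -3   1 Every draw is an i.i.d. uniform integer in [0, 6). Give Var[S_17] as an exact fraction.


238/9

Outcome values over d=0..5: [0, -1, -1, 0, -3, 1]
Σy = -4, Σy² = 12, M = 6
μ = -4/6 = -2/3,  σ² = 12/6 − (-2/3)² = 14/9
Independent increments: Var[S_17] = 17·σ² = 17·(14/9) = 238/9


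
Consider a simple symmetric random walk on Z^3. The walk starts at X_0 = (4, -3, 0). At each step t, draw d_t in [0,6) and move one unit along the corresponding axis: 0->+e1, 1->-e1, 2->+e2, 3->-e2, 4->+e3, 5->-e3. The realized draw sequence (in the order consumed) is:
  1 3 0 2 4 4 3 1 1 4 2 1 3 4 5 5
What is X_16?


(1, -4, 2)

t=0: X=(4, -3, 0), d=1 → -e1, X_1=(3, -3, 0)
t=1: X=(3, -3, 0), d=3 → -e2, X_2=(3, -4, 0)
t=2: X=(3, -4, 0), d=0 → +e1, X_3=(4, -4, 0)
t=3: X=(4, -4, 0), d=2 → +e2, X_4=(4, -3, 0)
t=4: X=(4, -3, 0), d=4 → +e3, X_5=(4, -3, 1)
t=5: X=(4, -3, 1), d=4 → +e3, X_6=(4, -3, 2)
t=6: X=(4, -3, 2), d=3 → -e2, X_7=(4, -4, 2)
t=7: X=(4, -4, 2), d=1 → -e1, X_8=(3, -4, 2)
t=8: X=(3, -4, 2), d=1 → -e1, X_9=(2, -4, 2)
t=9: X=(2, -4, 2), d=4 → +e3, X_10=(2, -4, 3)
t=10: X=(2, -4, 3), d=2 → +e2, X_11=(2, -3, 3)
t=11: X=(2, -3, 3), d=1 → -e1, X_12=(1, -3, 3)
t=12: X=(1, -3, 3), d=3 → -e2, X_13=(1, -4, 3)
t=13: X=(1, -4, 3), d=4 → +e3, X_14=(1, -4, 4)
t=14: X=(1, -4, 4), d=5 → -e3, X_15=(1, -4, 3)
t=15: X=(1, -4, 3), d=5 → -e3, X_16=(1, -4, 2)


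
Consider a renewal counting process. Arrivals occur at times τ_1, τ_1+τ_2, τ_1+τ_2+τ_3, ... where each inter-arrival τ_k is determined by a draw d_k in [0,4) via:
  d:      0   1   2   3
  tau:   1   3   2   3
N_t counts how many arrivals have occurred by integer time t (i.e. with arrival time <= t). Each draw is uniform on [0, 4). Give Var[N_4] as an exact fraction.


25311/65536

Inter-arrival values over d=0..3: [1, 3, 2, 3]
Each d has probability 1/4, so the pmf of τ is: f(1) = 1/4, f(2) = 1/4, f(3) = 1/2
Let p_n(j) = P(N_n = j), with p_0 = [1]. Condition on τ_1: p_n(0) = P(τ > n), and for j >= 1, p_n(j) = Σ_{k<=n} f(k)·p_{n−k}(j−1)
p_1 = [3/4, 1/4]  (j = 0..1)
p_2 = [1/2, 7/16, 1/16]  (j = 0..2)
p_3 = [0, 13/16, 11/64, 1/64]  (j = 0..3)
p_4 = [0, 1/2, 7/16, 15/256, 1/256]  (j = 0..4)
E[N_4] = Σ j·p_4(j) = 401/256;  E[N_4²] = Σ j²·p_4(j) = 727/256
Var[N_4] = 727/256 − (401/256)² = 25311/65536


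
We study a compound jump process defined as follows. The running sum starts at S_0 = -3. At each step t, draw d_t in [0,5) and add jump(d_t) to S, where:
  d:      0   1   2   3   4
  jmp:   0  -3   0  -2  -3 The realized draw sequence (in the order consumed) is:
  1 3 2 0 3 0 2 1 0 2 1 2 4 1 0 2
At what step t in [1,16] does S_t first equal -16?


t=0: S=-3, d=1, jump=-3, S_1=-6
t=1: S=-6, d=3, jump=-2, S_2=-8
t=2: S=-8, d=2, jump=0, S_3=-8
t=3: S=-8, d=0, jump=0, S_4=-8
t=4: S=-8, d=3, jump=-2, S_5=-10
t=5: S=-10, d=0, jump=0, S_6=-10
t=6: S=-10, d=2, jump=0, S_7=-10
t=7: S=-10, d=1, jump=-3, S_8=-13
t=8: S=-13, d=0, jump=0, S_9=-13
t=9: S=-13, d=2, jump=0, S_10=-13
t=10: S=-13, d=1, jump=-3, S_11=-16
t=11: S=-16, d=2, jump=0, S_12=-16
t=12: S=-16, d=4, jump=-3, S_13=-19
t=13: S=-19, d=1, jump=-3, S_14=-22
t=14: S=-22, d=0, jump=0, S_15=-22
t=15: S=-22, d=2, jump=0, S_16=-22

11


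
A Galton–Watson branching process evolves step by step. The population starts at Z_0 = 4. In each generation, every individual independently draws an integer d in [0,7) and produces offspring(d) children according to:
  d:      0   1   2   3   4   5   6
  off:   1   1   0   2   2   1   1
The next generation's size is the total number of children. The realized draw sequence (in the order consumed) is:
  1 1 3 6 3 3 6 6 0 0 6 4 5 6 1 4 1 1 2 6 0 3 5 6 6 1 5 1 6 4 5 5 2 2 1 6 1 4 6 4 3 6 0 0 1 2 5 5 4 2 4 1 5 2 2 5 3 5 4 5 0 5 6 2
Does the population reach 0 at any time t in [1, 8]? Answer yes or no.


gen 0: Z_0=4, draws=[1, 1, 3, 6], offspring=[1, 1, 2, 1], Z_1=5
gen 1: Z_1=5, draws=[3, 3, 6, 6, 0], offspring=[2, 2, 1, 1, 1], Z_2=7
gen 2: Z_2=7, draws=[0, 6, 4, 5, 6, 1, 4], offspring=[1, 1, 2, 1, 1, 1, 2], Z_3=9
gen 3: Z_3=9, draws=[1, 1, 2, 6, 0, 3, 5, 6, 6], offspring=[1, 1, 0, 1, 1, 2, 1, 1, 1], Z_4=9
gen 4: Z_4=9, draws=[1, 5, 1, 6, 4, 5, 5, 2, 2], offspring=[1, 1, 1, 1, 2, 1, 1, 0, 0], Z_5=8
gen 5: Z_5=8, draws=[1, 6, 1, 4, 6, 4, 3, 6], offspring=[1, 1, 1, 2, 1, 2, 2, 1], Z_6=11
gen 6: Z_6=11, draws=[0, 0, 1, 2, 5, 5, 4, 2, 4, 1, 5], offspring=[1, 1, 1, 0, 1, 1, 2, 0, 2, 1, 1], Z_7=11
gen 7: Z_7=11, draws=[2, 2, 5, 3, 5, 4, 5, 0, 5, 6, 2], offspring=[0, 0, 1, 2, 1, 2, 1, 1, 1, 1, 0], Z_8=10

no
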